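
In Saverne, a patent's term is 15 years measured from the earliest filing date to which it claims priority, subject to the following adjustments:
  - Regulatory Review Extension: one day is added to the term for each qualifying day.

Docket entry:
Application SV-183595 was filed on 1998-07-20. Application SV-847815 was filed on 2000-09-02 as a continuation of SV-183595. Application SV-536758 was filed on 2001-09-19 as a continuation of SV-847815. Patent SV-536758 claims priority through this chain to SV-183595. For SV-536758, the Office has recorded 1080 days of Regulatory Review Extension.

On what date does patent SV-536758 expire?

July 4, 2016

Earliest priority filing: 20 July 1998.
Base term: 20 July 1998 + 15 years → 20 July 2013.
Regulatory Review Extension: +1080 days → 4 July 2016.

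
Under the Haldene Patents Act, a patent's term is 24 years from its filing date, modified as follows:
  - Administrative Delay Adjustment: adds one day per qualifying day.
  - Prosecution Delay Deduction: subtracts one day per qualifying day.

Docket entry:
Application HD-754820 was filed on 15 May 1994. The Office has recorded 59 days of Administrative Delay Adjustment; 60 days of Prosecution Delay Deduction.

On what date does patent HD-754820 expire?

2018-05-14

Base term: filing date + 24 years → 15 May 2018.
Administrative Delay Adjustment: +59 days → 13 July 2018.
Prosecution Delay Deduction: −60 days → 14 May 2018.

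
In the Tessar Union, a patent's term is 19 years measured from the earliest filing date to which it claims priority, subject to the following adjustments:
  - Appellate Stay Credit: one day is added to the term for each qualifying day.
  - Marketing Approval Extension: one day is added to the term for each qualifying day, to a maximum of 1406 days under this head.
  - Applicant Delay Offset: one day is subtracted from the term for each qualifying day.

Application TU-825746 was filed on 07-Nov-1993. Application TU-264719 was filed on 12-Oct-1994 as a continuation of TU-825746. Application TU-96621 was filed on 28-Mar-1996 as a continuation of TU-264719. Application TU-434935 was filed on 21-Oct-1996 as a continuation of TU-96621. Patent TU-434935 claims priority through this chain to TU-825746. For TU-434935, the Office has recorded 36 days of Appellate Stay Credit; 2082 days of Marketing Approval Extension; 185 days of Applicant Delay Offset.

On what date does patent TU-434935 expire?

Earliest priority filing: 7 November 1993.
Base term: 7 November 1993 + 19 years → 7 November 2012.
Appellate Stay Credit: +36 days → 13 December 2012.
Marketing Approval Extension: 2082 days claimed exceeds the 1406-day cap, so +1406 days → 19 October 2016.
Applicant Delay Offset: −185 days → 17 April 2016.

April 17, 2016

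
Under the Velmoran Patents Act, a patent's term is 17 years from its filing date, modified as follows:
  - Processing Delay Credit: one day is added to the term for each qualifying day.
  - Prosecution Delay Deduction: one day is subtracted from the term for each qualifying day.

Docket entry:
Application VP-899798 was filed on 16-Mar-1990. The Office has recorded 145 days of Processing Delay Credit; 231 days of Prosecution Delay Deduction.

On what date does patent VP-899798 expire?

Base term: filing date + 17 years → 16 March 2007.
Processing Delay Credit: +145 days → 8 August 2007.
Prosecution Delay Deduction: −231 days → 20 December 2006.

December 20, 2006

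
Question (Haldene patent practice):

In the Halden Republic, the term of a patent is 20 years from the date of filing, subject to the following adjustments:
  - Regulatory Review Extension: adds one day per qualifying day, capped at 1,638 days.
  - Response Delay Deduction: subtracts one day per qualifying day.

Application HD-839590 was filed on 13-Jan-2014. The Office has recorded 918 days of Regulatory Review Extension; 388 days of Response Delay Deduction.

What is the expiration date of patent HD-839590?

June 27, 2035

Base term: filing date + 20 years → 13 January 2034.
Regulatory Review Extension: 918 days (within the 1638-day cap) → +918 days → 19 July 2036.
Response Delay Deduction: −388 days → 27 June 2035.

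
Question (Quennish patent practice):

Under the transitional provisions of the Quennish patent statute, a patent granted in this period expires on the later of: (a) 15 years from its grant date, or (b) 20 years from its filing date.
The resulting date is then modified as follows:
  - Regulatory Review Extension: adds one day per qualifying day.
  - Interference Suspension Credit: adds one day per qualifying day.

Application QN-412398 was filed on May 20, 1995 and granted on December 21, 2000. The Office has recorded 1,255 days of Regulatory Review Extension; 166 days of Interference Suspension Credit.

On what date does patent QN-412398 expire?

November 11, 2019

(a) grant + 15 years → 21 December 2015.
(b) filing + 20 years → 20 May 2015.
Later of the two: 21 December 2015.
Regulatory Review Extension: +1255 days → 29 May 2019.
Interference Suspension Credit: +166 days → 11 November 2019.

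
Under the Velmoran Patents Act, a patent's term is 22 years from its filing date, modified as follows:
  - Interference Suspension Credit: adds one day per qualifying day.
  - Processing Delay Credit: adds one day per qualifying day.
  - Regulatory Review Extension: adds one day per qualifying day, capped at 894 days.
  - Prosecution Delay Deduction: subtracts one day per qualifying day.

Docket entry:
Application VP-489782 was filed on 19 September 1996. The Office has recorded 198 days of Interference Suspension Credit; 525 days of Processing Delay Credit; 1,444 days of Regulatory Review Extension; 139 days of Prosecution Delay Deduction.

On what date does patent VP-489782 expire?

October 6, 2022

Base term: filing date + 22 years → 19 September 2018.
Interference Suspension Credit: +198 days → 5 April 2019.
Processing Delay Credit: +525 days → 11 September 2020.
Regulatory Review Extension: 1444 days claimed exceeds the 894-day cap, so +894 days → 22 February 2023.
Prosecution Delay Deduction: −139 days → 6 October 2022.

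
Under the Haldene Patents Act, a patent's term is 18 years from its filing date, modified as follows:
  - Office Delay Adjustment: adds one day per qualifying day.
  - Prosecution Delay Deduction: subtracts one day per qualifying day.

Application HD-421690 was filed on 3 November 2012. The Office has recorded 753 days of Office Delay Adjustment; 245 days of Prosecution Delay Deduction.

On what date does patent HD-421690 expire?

Base term: filing date + 18 years → 3 November 2030.
Office Delay Adjustment: +753 days → 25 November 2032.
Prosecution Delay Deduction: −245 days → 25 March 2032.

March 25, 2032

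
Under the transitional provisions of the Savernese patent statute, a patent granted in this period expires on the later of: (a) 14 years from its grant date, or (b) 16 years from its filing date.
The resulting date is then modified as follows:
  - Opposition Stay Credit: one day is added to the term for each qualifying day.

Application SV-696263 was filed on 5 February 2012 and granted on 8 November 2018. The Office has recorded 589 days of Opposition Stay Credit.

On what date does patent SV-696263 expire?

2034-06-20

(a) grant + 14 years → 8 November 2032.
(b) filing + 16 years → 5 February 2028.
Later of the two: 8 November 2032.
Opposition Stay Credit: +589 days → 20 June 2034.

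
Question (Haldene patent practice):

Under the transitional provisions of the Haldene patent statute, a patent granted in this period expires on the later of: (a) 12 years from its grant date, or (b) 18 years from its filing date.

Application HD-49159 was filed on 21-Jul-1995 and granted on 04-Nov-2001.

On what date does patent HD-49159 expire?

(a) grant + 12 years → 4 November 2013.
(b) filing + 18 years → 21 July 2013.
Later of the two: 4 November 2013.

November 4, 2013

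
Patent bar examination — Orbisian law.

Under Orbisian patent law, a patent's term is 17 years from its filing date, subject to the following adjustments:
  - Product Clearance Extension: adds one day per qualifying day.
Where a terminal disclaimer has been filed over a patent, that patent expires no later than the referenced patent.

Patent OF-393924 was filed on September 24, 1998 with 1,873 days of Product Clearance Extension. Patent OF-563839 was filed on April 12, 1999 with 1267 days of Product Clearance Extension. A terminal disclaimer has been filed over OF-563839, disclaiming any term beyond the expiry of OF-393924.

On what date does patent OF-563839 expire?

October 1, 2019

Natural term of OF-563839:
  Base: filing + 17 years → 12 April 2016.
  Product Clearance Extension: +1267 days → 1 October 2019.
Expiry of referenced patent OF-393924:
  Base: filing + 17 years → 24 September 2015.
  Product Clearance Extension: +1873 days → 9 November 2020.
Terminal disclaimer: OF-563839 expires on the earlier of 1 October 2019 and 9 November 2020.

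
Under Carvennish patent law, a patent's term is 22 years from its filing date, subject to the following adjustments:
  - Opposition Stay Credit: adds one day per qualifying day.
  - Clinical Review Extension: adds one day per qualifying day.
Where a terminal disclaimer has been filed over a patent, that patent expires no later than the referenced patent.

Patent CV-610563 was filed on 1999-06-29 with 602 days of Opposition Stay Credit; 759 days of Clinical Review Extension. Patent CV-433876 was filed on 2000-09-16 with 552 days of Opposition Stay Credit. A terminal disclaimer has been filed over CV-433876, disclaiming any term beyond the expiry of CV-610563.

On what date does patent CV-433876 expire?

Natural term of CV-433876:
  Base: filing + 22 years → 16 September 2022.
  Opposition Stay Credit: +552 days → 21 March 2024.
Expiry of referenced patent CV-610563:
  Base: filing + 22 years → 29 June 2021.
  Opposition Stay Credit: +602 days → 21 February 2023.
  Clinical Review Extension: +759 days → 21 March 2025.
Terminal disclaimer: CV-433876 expires on the earlier of 21 March 2024 and 21 March 2025.

2024-03-21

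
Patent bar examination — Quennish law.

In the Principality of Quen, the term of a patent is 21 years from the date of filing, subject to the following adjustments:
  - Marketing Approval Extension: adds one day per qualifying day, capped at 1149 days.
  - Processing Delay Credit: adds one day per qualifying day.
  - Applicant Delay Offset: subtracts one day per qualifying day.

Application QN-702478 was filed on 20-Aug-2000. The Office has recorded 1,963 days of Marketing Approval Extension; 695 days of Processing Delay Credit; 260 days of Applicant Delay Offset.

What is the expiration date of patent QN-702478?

Base term: filing date + 21 years → 20 August 2021.
Marketing Approval Extension: 1963 days claimed exceeds the 1149-day cap, so +1149 days → 12 October 2024.
Processing Delay Credit: +695 days → 7 September 2026.
Applicant Delay Offset: −260 days → 21 December 2025.

2025-12-21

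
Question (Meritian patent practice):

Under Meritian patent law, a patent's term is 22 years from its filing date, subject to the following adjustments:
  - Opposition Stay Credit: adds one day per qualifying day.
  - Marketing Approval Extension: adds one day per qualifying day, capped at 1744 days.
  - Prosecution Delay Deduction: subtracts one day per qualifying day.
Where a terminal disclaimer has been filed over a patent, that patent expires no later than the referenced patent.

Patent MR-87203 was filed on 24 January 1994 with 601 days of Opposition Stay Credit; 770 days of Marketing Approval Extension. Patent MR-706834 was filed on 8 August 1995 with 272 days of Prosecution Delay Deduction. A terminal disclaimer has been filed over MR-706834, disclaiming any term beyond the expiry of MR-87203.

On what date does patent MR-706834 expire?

Natural term of MR-706834:
  Base: filing + 22 years → 8 August 2017.
  Prosecution Delay Deduction: −272 days → 9 November 2016.
Expiry of referenced patent MR-87203:
  Base: filing + 22 years → 24 January 2016.
  Opposition Stay Credit: +601 days → 16 September 2017.
  Marketing Approval Extension: 770 days (within the 1744-day cap) → +770 days → 26 October 2019.
Terminal disclaimer: MR-706834 expires on the earlier of 9 November 2016 and 26 October 2019.

November 9, 2016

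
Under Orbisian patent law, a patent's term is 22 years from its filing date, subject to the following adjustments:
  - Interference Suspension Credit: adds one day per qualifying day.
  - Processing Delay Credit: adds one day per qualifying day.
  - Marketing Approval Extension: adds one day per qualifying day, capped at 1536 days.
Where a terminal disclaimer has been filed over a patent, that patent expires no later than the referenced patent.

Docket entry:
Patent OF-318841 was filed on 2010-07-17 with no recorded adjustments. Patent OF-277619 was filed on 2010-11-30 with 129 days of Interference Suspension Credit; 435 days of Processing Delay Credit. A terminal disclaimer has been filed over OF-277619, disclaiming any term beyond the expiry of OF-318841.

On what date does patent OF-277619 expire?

Natural term of OF-277619:
  Base: filing + 22 years → 30 November 2032.
  Interference Suspension Credit: +129 days → 8 April 2033.
  Processing Delay Credit: +435 days → 17 June 2034.
Expiry of referenced patent OF-318841:
  Base: filing + 22 years → 17 July 2032.
Terminal disclaimer: OF-277619 expires on the earlier of 17 June 2034 and 17 July 2032.

July 17, 2032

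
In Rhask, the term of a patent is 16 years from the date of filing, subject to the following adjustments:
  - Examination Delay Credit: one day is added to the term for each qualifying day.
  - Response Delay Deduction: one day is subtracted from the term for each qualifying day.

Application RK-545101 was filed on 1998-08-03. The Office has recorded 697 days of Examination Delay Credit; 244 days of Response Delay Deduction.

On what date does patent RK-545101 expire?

2015-10-30

Base term: filing date + 16 years → 3 August 2014.
Examination Delay Credit: +697 days → 30 June 2016.
Response Delay Deduction: −244 days → 30 October 2015.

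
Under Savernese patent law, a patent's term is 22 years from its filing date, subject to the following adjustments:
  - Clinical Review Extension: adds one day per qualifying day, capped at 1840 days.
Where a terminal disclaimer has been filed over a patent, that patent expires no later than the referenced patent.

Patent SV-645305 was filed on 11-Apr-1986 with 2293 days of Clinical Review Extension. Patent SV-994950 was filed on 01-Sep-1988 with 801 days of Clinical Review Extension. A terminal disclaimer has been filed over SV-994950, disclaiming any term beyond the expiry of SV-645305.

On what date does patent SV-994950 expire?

November 10, 2012

Natural term of SV-994950:
  Base: filing + 22 years → 1 September 2010.
  Clinical Review Extension: 801 days (within the 1840-day cap) → +801 days → 10 November 2012.
Expiry of referenced patent SV-645305:
  Base: filing + 22 years → 11 April 2008.
  Clinical Review Extension: 2293 days claimed exceeds the 1840-day cap, so +1840 days → 25 April 2013.
Terminal disclaimer: SV-994950 expires on the earlier of 10 November 2012 and 25 April 2013.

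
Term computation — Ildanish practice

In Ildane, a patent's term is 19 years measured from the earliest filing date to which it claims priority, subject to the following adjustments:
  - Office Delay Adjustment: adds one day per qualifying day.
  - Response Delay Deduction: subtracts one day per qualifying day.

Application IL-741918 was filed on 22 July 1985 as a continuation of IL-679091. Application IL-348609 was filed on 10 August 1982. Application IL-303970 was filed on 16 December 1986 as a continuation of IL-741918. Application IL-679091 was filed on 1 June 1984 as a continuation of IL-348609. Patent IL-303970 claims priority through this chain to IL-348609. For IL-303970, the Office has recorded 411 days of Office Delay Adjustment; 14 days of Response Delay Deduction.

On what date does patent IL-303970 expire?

September 11, 2002

Earliest priority filing: 10 August 1982.
Base term: 10 August 1982 + 19 years → 10 August 2001.
Office Delay Adjustment: +411 days → 25 September 2002.
Response Delay Deduction: −14 days → 11 September 2002.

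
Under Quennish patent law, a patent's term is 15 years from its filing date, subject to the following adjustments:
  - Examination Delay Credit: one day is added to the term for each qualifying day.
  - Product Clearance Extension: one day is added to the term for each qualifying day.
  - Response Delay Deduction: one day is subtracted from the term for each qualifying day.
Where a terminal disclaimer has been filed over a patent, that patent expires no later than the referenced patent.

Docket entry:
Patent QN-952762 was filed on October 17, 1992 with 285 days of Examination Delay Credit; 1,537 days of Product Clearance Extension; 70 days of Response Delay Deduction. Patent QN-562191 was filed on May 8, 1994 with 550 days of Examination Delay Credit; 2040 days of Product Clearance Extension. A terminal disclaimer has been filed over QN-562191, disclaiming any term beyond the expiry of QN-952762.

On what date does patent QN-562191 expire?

August 3, 2012

Natural term of QN-562191:
  Base: filing + 15 years → 8 May 2009.
  Examination Delay Credit: +550 days → 9 November 2010.
  Product Clearance Extension: +2040 days → 10 June 2016.
Expiry of referenced patent QN-952762:
  Base: filing + 15 years → 17 October 2007.
  Examination Delay Credit: +285 days → 28 July 2008.
  Product Clearance Extension: +1537 days → 12 October 2012.
  Response Delay Deduction: −70 days → 3 August 2012.
Terminal disclaimer: QN-562191 expires on the earlier of 10 June 2016 and 3 August 2012.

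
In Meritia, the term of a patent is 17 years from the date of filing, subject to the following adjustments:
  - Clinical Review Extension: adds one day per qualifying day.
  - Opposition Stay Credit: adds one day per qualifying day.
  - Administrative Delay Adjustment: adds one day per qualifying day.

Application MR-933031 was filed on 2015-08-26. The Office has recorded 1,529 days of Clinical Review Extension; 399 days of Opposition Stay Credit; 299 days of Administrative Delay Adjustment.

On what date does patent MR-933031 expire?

2038-10-01

Base term: filing date + 17 years → 26 August 2032.
Clinical Review Extension: +1529 days → 2 November 2036.
Opposition Stay Credit: +399 days → 6 December 2037.
Administrative Delay Adjustment: +299 days → 1 October 2038.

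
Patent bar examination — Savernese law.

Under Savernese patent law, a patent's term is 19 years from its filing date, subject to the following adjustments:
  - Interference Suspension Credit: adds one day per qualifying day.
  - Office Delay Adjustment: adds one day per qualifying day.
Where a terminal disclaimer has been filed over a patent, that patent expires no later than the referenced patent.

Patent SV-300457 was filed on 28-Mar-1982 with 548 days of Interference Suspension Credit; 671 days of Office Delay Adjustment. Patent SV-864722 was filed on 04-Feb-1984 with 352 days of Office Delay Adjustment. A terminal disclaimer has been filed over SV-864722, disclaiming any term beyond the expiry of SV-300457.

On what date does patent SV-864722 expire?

Natural term of SV-864722:
  Base: filing + 19 years → 4 February 2003.
  Office Delay Adjustment: +352 days → 22 January 2004.
Expiry of referenced patent SV-300457:
  Base: filing + 19 years → 28 March 2001.
  Interference Suspension Credit: +548 days → 27 September 2002.
  Office Delay Adjustment: +671 days → 29 July 2004.
Terminal disclaimer: SV-864722 expires on the earlier of 22 January 2004 and 29 July 2004.

2004-01-22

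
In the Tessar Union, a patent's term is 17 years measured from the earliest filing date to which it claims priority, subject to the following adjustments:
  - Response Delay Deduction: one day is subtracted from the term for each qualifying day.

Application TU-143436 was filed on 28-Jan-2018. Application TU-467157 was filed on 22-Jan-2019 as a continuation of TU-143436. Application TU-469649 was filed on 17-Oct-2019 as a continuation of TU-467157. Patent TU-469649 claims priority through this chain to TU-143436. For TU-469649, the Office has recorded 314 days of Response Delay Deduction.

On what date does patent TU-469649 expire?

2034-03-20

Earliest priority filing: 28 January 2018.
Base term: 28 January 2018 + 17 years → 28 January 2035.
Response Delay Deduction: −314 days → 20 March 2034.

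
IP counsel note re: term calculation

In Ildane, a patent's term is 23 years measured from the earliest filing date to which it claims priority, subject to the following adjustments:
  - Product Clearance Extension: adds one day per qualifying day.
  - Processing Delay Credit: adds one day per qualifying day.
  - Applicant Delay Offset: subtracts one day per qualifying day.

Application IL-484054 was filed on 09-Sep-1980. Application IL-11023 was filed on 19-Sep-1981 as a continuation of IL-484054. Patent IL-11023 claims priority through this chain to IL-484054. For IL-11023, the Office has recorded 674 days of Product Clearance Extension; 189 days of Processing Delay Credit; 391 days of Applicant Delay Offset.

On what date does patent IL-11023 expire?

Earliest priority filing: 9 September 1980.
Base term: 9 September 1980 + 23 years → 9 September 2003.
Product Clearance Extension: +674 days → 14 July 2005.
Processing Delay Credit: +189 days → 19 January 2006.
Applicant Delay Offset: −391 days → 24 December 2004.

December 24, 2004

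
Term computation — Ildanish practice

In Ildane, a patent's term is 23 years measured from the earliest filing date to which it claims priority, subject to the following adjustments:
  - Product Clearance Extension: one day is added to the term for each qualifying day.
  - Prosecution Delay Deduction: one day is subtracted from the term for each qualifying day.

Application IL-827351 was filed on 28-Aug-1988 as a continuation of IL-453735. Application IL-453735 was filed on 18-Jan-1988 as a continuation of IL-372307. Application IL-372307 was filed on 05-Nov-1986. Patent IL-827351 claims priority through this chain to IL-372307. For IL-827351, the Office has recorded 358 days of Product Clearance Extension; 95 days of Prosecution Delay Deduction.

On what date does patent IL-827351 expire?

Earliest priority filing: 5 November 1986.
Base term: 5 November 1986 + 23 years → 5 November 2009.
Product Clearance Extension: +358 days → 29 October 2010.
Prosecution Delay Deduction: −95 days → 26 July 2010.

July 26, 2010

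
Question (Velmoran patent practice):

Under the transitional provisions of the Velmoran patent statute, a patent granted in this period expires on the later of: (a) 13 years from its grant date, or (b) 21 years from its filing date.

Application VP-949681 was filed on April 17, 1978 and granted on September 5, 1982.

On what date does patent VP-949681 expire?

(a) grant + 13 years → 5 September 1995.
(b) filing + 21 years → 17 April 1999.
Later of the two: 17 April 1999.

April 17, 1999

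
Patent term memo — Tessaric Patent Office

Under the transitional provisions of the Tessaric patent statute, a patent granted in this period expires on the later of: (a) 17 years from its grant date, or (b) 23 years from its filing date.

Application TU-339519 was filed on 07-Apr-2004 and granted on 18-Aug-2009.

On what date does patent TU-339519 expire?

April 7, 2027

(a) grant + 17 years → 18 August 2026.
(b) filing + 23 years → 7 April 2027.
Later of the two: 7 April 2027.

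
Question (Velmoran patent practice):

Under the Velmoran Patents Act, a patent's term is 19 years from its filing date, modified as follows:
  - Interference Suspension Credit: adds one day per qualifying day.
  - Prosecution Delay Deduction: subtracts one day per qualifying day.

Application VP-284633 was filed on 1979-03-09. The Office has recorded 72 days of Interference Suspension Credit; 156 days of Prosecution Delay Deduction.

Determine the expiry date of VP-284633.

Base term: filing date + 19 years → 9 March 1998.
Interference Suspension Credit: +72 days → 20 May 1998.
Prosecution Delay Deduction: −156 days → 15 December 1997.

1997-12-15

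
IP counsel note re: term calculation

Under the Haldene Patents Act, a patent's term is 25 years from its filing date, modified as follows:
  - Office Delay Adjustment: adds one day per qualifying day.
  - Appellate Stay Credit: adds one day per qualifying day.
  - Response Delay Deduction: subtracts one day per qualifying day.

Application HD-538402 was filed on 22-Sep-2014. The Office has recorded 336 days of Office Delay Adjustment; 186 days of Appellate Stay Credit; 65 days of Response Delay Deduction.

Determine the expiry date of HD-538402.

December 22, 2040

Base term: filing date + 25 years → 22 September 2039.
Office Delay Adjustment: +336 days → 23 August 2040.
Appellate Stay Credit: +186 days → 25 February 2041.
Response Delay Deduction: −65 days → 22 December 2040.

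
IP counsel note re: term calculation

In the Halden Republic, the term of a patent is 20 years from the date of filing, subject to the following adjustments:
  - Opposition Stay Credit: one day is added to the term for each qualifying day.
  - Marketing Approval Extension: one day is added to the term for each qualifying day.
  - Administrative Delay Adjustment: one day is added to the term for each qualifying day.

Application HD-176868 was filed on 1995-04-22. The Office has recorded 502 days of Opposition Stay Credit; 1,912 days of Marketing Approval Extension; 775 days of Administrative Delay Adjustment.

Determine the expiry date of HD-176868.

2024-01-14

Base term: filing date + 20 years → 22 April 2015.
Opposition Stay Credit: +502 days → 5 September 2016.
Marketing Approval Extension: +1912 days → 30 November 2021.
Administrative Delay Adjustment: +775 days → 14 January 2024.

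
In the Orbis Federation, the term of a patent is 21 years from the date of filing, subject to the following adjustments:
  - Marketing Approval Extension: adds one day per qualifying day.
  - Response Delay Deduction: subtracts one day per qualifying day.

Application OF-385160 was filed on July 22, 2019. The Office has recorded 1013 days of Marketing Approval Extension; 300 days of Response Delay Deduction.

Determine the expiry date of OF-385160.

Base term: filing date + 21 years → 22 July 2040.
Marketing Approval Extension: +1013 days → 1 May 2043.
Response Delay Deduction: −300 days → 5 July 2042.

2042-07-05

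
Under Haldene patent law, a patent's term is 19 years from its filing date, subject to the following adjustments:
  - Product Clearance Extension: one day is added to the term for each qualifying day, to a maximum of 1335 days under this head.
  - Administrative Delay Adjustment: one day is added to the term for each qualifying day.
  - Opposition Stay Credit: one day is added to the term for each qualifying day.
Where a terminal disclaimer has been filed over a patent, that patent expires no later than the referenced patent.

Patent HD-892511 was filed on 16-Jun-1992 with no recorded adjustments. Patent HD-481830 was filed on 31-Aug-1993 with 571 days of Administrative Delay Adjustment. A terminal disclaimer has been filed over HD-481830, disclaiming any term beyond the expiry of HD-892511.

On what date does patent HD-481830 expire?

2011-06-16

Natural term of HD-481830:
  Base: filing + 19 years → 31 August 2012.
  Administrative Delay Adjustment: +571 days → 25 March 2014.
Expiry of referenced patent HD-892511:
  Base: filing + 19 years → 16 June 2011.
Terminal disclaimer: HD-481830 expires on the earlier of 25 March 2014 and 16 June 2011.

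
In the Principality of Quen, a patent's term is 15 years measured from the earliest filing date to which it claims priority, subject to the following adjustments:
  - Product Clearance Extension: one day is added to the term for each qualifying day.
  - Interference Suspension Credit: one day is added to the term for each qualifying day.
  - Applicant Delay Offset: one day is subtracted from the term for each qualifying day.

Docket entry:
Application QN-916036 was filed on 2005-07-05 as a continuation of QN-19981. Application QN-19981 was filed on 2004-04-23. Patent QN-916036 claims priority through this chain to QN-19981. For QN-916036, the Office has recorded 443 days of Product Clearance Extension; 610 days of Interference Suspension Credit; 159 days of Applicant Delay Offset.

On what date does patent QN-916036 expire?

Earliest priority filing: 23 April 2004.
Base term: 23 April 2004 + 15 years → 23 April 2019.
Product Clearance Extension: +443 days → 9 July 2020.
Interference Suspension Credit: +610 days → 11 March 2022.
Applicant Delay Offset: −159 days → 3 October 2021.

2021-10-03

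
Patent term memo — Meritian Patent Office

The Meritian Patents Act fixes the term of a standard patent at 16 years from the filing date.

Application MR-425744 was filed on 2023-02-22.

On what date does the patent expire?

February 22, 2039

Filing date + 16 years → 22 February 2039.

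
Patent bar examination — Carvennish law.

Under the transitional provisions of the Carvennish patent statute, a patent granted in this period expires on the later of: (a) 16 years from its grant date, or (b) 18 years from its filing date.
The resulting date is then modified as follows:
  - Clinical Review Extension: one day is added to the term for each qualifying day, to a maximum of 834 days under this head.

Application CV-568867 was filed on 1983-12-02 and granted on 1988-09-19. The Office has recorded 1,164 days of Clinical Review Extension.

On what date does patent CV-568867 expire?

(a) grant + 16 years → 19 September 2004.
(b) filing + 18 years → 2 December 2001.
Later of the two: 19 September 2004.
Clinical Review Extension: 1164 days claimed exceeds the 834-day cap, so +834 days → 1 January 2007.

2007-01-01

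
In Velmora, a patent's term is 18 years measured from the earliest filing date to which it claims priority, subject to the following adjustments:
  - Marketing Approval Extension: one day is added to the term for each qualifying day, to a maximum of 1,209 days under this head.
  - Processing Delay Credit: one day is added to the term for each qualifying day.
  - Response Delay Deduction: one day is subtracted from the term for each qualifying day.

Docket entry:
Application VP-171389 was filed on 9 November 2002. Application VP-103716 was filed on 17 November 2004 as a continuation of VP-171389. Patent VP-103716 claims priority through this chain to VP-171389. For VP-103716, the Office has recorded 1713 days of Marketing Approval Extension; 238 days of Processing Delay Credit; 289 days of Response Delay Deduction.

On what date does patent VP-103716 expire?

Earliest priority filing: 9 November 2002.
Base term: 9 November 2002 + 18 years → 9 November 2020.
Marketing Approval Extension: 1713 days claimed exceeds the 1209-day cap, so +1209 days → 2 March 2024.
Processing Delay Credit: +238 days → 26 October 2024.
Response Delay Deduction: −289 days → 11 January 2024.

2024-01-11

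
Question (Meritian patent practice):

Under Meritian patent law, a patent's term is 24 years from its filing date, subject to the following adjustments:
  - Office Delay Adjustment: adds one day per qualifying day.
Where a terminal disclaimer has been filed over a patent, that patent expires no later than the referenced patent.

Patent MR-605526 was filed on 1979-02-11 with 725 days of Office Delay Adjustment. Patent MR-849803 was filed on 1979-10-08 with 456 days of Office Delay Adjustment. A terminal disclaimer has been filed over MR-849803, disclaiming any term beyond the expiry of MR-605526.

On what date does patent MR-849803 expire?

2005-01-06

Natural term of MR-849803:
  Base: filing + 24 years → 8 October 2003.
  Office Delay Adjustment: +456 days → 6 January 2005.
Expiry of referenced patent MR-605526:
  Base: filing + 24 years → 11 February 2003.
  Office Delay Adjustment: +725 days → 5 February 2005.
Terminal disclaimer: MR-849803 expires on the earlier of 6 January 2005 and 5 February 2005.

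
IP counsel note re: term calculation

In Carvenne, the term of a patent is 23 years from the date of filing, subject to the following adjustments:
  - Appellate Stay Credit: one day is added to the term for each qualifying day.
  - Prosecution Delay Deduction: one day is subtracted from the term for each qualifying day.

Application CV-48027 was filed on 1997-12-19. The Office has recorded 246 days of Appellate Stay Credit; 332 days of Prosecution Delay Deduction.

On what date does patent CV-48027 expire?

2020-09-24

Base term: filing date + 23 years → 19 December 2020.
Appellate Stay Credit: +246 days → 22 August 2021.
Prosecution Delay Deduction: −332 days → 24 September 2020.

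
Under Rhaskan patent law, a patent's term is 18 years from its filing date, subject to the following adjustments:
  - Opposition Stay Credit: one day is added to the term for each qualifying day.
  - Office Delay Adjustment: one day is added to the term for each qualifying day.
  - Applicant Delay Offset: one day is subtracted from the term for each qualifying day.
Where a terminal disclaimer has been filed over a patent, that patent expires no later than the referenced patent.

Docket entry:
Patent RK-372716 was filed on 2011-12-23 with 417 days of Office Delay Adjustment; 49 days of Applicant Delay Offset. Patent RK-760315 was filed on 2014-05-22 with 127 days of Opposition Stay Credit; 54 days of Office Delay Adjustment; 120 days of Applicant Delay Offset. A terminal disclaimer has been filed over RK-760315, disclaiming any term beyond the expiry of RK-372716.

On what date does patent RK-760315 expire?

2030-12-26

Natural term of RK-760315:
  Base: filing + 18 years → 22 May 2032.
  Opposition Stay Credit: +127 days → 26 September 2032.
  Office Delay Adjustment: +54 days → 19 November 2032.
  Applicant Delay Offset: −120 days → 22 July 2032.
Expiry of referenced patent RK-372716:
  Base: filing + 18 years → 23 December 2029.
  Office Delay Adjustment: +417 days → 13 February 2031.
  Applicant Delay Offset: −49 days → 26 December 2030.
Terminal disclaimer: RK-760315 expires on the earlier of 22 July 2032 and 26 December 2030.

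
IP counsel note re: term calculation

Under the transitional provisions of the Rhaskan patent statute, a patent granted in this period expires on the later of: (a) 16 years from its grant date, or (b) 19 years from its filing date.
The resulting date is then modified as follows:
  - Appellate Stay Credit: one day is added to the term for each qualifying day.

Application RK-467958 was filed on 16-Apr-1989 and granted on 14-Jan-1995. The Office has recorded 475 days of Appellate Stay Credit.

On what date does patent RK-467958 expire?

(a) grant + 16 years → 14 January 2011.
(b) filing + 19 years → 16 April 2008.
Later of the two: 14 January 2011.
Appellate Stay Credit: +475 days → 3 May 2012.

May 3, 2012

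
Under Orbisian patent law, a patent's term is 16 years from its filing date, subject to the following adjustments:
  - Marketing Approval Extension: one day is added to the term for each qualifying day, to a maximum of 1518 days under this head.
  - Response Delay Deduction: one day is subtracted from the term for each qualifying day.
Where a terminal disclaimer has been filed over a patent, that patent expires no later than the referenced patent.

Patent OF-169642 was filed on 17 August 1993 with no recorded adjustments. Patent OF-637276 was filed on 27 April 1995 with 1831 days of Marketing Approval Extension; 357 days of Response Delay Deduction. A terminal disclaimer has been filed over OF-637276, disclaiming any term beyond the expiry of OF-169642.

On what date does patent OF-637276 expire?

Natural term of OF-637276:
  Base: filing + 16 years → 27 April 2011.
  Marketing Approval Extension: 1831 days claimed exceeds the 1518-day cap, so +1518 days → 23 June 2015.
  Response Delay Deduction: −357 days → 1 July 2014.
Expiry of referenced patent OF-169642:
  Base: filing + 16 years → 17 August 2009.
Terminal disclaimer: OF-637276 expires on the earlier of 1 July 2014 and 17 August 2009.

August 17, 2009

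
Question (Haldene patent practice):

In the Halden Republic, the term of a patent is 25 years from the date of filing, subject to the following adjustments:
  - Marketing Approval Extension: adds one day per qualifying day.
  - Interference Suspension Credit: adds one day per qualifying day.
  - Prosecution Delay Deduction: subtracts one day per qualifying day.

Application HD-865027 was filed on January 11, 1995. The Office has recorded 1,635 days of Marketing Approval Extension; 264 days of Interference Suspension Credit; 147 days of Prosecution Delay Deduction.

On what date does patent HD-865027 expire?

October 28, 2024

Base term: filing date + 25 years → 11 January 2020.
Marketing Approval Extension: +1635 days → 3 July 2024.
Interference Suspension Credit: +264 days → 24 March 2025.
Prosecution Delay Deduction: −147 days → 28 October 2024.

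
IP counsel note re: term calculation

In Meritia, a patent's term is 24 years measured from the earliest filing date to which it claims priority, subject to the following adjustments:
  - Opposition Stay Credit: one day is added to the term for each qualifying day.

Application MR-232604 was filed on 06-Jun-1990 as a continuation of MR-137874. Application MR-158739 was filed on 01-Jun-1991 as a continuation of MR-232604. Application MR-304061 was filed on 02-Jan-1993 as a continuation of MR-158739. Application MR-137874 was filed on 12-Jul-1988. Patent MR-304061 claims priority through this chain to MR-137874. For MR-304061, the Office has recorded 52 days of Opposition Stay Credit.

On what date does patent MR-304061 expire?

Earliest priority filing: 12 July 1988.
Base term: 12 July 1988 + 24 years → 12 July 2012.
Opposition Stay Credit: +52 days → 2 September 2012.

2012-09-02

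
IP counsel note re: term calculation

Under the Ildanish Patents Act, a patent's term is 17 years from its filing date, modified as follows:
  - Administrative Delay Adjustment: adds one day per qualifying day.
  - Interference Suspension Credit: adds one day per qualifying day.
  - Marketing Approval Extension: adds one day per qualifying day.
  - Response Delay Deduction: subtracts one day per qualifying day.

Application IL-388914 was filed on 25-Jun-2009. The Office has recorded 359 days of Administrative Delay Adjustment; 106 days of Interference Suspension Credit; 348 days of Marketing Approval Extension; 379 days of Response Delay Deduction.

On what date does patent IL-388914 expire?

Base term: filing date + 17 years → 25 June 2026.
Administrative Delay Adjustment: +359 days → 19 June 2027.
Interference Suspension Credit: +106 days → 3 October 2027.
Marketing Approval Extension: +348 days → 15 September 2028.
Response Delay Deduction: −379 days → 2 September 2027.

2027-09-02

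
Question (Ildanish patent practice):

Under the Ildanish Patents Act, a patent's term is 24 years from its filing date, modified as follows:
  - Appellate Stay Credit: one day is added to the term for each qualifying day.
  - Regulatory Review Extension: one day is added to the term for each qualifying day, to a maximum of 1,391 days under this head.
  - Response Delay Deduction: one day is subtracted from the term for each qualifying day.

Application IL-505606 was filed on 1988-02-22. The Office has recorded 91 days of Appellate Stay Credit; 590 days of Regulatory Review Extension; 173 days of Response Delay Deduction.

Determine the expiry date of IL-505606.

Base term: filing date + 24 years → 22 February 2012.
Appellate Stay Credit: +91 days → 23 May 2012.
Regulatory Review Extension: 590 days (within the 1391-day cap) → +590 days → 3 January 2014.
Response Delay Deduction: −173 days → 14 July 2013.

2013-07-14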